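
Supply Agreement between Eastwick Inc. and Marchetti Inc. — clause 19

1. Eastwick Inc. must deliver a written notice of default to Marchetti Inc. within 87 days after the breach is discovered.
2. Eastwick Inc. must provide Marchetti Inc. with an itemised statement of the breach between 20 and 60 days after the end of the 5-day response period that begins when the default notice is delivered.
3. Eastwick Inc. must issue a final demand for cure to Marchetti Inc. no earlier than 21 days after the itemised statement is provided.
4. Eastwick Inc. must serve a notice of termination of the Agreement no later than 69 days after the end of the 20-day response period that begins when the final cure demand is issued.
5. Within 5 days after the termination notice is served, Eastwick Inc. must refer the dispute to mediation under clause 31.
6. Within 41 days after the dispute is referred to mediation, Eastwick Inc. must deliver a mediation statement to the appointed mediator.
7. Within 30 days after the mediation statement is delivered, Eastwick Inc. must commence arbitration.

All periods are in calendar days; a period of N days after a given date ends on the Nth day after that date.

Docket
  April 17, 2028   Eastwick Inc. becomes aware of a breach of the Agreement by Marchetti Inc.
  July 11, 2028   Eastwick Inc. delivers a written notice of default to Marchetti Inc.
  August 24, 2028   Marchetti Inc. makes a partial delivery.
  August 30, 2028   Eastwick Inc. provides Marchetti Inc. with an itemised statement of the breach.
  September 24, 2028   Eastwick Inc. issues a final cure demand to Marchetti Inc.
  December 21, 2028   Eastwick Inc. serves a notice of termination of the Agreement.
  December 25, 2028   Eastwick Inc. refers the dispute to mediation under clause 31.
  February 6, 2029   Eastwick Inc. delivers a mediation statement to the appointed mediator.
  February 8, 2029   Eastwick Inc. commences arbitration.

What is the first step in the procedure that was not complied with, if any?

(1) due by April 17, 2028 + 87 days = July 13, 2028; completed July 11, 2028, before the deadline.
(2) the permitted window runs from July 16, 2028 + 20 = August 5, 2028 to July 16, 2028 + 60 = September 14, 2028; August 30, 2028 falls inside that range.
(3) permitted from August 30, 2028 + 21 days = September 20, 2028 onward; done September 24, 2028, after the minimum wait.
(4) due by October 14, 2028 + 69 days = December 22, 2028; December 21, 2028 is within that limit.
(5) due by December 21, 2028 + 5 days = December 26, 2028; completed December 25, 2028, before the deadline.
(6) due by December 25, 2028 + 41 days = February 4, 2029; February 6, 2029 misses that deadline by 2 days.
That is the first point of non-compliance.

Step 6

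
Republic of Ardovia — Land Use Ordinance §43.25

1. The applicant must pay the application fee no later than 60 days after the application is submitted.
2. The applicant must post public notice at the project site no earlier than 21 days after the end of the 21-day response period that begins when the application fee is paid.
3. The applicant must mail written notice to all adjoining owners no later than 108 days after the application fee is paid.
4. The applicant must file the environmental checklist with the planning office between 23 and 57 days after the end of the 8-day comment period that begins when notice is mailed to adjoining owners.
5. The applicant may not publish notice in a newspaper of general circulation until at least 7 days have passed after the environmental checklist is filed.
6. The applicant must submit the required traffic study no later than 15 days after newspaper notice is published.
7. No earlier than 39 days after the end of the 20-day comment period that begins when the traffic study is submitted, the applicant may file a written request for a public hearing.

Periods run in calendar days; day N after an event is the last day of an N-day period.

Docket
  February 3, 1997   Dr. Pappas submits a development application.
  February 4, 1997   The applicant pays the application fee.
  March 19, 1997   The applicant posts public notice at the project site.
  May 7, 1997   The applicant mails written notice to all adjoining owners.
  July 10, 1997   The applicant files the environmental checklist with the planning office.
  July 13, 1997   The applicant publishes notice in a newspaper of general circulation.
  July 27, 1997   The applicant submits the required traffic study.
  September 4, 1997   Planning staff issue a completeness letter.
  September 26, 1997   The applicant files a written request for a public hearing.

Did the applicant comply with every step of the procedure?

No

Step 1 — counting 60 days from February 3, 1997 (when the application is submitted) gives a deadline of April 4, 1997; February 4, 1997 is within that limit.
Step 2 — must wait 21 days from February 25, 1997 (end of the 21-day response period, which began when the application fee is paid on February 4, 1997), so not before March 18, 1997; March 19, 1997 is on or after that date.
Step 3 — counting 108 days from February 4, 1997 (when the application fee is paid) gives a deadline of May 23, 1997; May 7, 1997 is within that limit.
Step 4 — 23 and 57 days from May 15, 1997 (end of the 8-day comment period, which began when notice is mailed to adjoining owners on May 7, 1997) are June 7, 1997 and July 11, 1997 respectively; done July 10, 1997, which is between those dates.
Step 5 — must wait 7 days from July 10, 1997 (when the environmental checklist is filed), so not before July 17, 1997; done July 13, 1997 — 4 days too early.
That is the first point of non-compliance.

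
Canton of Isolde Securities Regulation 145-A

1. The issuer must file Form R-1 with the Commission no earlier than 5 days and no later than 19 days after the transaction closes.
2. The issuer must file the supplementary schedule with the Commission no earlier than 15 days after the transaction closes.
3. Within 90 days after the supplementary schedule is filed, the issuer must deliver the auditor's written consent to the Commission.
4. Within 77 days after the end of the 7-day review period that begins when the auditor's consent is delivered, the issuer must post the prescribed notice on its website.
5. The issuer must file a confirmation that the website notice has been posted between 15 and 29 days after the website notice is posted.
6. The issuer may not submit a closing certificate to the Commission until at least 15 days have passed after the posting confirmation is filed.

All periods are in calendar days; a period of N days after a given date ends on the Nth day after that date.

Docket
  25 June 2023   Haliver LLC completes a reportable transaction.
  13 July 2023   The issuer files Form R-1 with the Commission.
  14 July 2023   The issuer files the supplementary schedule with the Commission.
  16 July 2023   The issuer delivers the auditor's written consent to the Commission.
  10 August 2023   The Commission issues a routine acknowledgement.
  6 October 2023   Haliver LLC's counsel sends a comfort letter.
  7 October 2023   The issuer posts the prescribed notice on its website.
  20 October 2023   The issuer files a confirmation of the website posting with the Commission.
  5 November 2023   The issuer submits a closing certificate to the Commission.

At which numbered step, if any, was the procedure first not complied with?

(1) the permitted window runs from 25 June 2023 + 5 = 30 June 2023 to 25 June 2023 + 19 = 14 July 2023; done 13 July 2023, which is between those dates.
(2) permitted from 25 June 2023 + 15 days = 10 July 2023 onward; done 14 July 2023, after the minimum wait.
(3) due by 14 July 2023 + 90 days = 12 October 2023; done 16 July 2023 — timely.
(4) due by 23 July 2023 + 77 days = 8 October 2023; 7 October 2023 is within that limit.
(5) the permitted window runs from 7 October 2023 + 15 = 22 October 2023 to 7 October 2023 + 29 = 5 November 2023; 20 October 2023 is 2 days too early.

Step 5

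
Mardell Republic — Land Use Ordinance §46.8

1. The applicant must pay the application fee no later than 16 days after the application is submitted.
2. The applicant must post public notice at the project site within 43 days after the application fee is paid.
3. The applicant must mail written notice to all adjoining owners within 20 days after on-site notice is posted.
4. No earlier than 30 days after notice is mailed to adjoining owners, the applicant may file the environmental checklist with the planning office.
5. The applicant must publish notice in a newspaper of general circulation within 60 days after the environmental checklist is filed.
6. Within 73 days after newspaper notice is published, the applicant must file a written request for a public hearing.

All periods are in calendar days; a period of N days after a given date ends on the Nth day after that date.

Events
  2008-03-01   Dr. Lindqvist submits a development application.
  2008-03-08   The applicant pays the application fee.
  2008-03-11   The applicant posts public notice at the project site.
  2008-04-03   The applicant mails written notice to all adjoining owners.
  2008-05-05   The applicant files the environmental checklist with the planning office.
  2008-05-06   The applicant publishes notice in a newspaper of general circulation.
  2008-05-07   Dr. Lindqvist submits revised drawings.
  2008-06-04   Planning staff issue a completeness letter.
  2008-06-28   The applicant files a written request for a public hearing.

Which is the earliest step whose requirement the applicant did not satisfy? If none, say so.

(1) due by 2008-03-01 + 16 days = 2008-03-17; 2008-03-08 is within that limit.
(2) due by 2008-03-08 + 43 days = 2008-04-20; 2008-03-11 is within that limit.
(3) due by 2008-03-11 + 20 days = 2008-03-31; 2008-04-03 misses that deadline by 3 days.
The analysis stops there.

Step 3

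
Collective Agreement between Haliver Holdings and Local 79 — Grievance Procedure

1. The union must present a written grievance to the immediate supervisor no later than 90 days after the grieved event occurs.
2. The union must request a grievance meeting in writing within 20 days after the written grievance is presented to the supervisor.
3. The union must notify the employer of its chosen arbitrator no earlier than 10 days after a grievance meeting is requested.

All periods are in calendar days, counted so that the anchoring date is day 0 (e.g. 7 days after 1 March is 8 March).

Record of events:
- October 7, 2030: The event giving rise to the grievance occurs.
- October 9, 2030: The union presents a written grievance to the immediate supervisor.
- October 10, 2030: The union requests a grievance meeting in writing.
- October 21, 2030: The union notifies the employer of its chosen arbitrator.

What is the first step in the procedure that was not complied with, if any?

None — every step was satisfied

Step 1: 90 days after October 7, 2030 (when the grieved event occurs) is January 5, 2031; done October 9, 2030 — timely.
Step 2: 20 days after October 9, 2030 (when the written grievance is presented to the supervisor) is October 29, 2030; completed October 10, 2030, before the deadline.
Step 3: the earliest permitted date is 10 days after October 10, 2030 (when a grievance meeting is requested), i.e. October 20, 2030; October 21, 2030 is on or after that date.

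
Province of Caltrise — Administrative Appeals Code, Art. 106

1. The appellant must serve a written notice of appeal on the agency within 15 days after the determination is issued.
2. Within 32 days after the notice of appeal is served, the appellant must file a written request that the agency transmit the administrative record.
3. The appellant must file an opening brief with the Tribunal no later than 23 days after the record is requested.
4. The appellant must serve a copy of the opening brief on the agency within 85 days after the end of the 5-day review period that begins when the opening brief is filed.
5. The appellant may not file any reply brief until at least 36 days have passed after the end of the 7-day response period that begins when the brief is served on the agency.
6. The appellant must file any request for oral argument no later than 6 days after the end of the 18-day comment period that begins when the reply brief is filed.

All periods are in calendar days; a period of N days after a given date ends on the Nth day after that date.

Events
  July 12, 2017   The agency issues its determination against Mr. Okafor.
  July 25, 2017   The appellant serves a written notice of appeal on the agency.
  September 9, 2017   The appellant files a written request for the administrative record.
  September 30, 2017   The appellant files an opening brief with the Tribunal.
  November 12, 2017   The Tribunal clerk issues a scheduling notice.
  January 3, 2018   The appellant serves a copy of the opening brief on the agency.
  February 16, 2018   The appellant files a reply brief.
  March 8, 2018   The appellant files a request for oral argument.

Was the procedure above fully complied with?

No

(1) due by July 12, 2017 + 15 days = July 27, 2017; done July 25, 2017 — timely.
(2) due by July 25, 2017 + 32 days = August 26, 2017; not done until September 9, 2017, 14 days after the deadline.
No need to go further; step 2 was not satisfied.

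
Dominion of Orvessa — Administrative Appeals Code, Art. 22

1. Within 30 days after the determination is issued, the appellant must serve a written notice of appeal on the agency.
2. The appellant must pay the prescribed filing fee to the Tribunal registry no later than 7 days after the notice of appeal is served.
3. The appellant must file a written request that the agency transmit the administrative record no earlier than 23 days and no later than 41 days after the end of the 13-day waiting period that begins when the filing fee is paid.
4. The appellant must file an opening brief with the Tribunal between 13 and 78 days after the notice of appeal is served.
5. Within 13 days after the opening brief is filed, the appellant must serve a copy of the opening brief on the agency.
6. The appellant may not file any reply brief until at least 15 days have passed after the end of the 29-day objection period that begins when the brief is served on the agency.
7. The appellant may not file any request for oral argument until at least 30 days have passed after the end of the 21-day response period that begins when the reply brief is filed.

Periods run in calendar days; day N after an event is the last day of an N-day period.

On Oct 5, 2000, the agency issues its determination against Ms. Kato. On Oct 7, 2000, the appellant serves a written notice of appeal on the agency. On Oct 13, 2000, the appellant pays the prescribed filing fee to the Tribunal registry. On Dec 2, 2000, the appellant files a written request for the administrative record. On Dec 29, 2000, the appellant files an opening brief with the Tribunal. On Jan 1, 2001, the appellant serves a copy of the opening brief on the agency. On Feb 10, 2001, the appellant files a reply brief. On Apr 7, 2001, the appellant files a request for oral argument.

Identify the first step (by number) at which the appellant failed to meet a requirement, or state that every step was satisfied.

Step 4

Step 1: 30 days after Oct 5, 2000 (when the determination is issued) is Nov 4, 2000; done Oct 7, 2000 — timely.
Step 2: 7 days after Oct 7, 2000 (when the notice of appeal is served) is Oct 14, 2000; completed Oct 13, 2000, before the deadline.
Step 3: the window is 23–41 days after Oct 26, 2000 (end of the 13-day waiting period, which began when the filing fee is paid on Oct 13, 2000), so Nov 18, 2000 through Dec 6, 2000; Dec 2, 2000 falls inside that range.
Step 4: the window is 13–78 days after Oct 7, 2000 (when the notice of appeal is served), so Oct 20, 2000 through Dec 24, 2000; done Dec 29, 2000 — 5 days after the window closed.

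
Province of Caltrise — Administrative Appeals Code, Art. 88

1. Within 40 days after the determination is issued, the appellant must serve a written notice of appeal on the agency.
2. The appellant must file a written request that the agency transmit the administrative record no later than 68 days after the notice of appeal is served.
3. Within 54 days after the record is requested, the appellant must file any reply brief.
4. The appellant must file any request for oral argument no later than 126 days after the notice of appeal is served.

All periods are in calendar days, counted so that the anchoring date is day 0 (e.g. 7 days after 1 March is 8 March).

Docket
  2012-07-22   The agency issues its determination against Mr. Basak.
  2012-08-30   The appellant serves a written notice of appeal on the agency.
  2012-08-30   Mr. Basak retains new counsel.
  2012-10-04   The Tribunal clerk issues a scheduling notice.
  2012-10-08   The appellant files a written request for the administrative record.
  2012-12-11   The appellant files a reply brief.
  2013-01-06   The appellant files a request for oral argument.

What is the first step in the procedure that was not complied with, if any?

Step 3

Step 1: 40 days after 2012-07-22 (when the determination is issued) is 2012-08-31; 2012-08-30 is within that limit.
Step 2: 68 days after 2012-08-30 (when the notice of appeal is served) is 2012-11-06; completed 2012-10-08, before the deadline.
Step 3: 54 days after 2012-10-08 (when the record is requested) is 2012-12-01; not done until 2012-12-11, 10 days after the deadline.
The procedure was therefore not followed at step 3.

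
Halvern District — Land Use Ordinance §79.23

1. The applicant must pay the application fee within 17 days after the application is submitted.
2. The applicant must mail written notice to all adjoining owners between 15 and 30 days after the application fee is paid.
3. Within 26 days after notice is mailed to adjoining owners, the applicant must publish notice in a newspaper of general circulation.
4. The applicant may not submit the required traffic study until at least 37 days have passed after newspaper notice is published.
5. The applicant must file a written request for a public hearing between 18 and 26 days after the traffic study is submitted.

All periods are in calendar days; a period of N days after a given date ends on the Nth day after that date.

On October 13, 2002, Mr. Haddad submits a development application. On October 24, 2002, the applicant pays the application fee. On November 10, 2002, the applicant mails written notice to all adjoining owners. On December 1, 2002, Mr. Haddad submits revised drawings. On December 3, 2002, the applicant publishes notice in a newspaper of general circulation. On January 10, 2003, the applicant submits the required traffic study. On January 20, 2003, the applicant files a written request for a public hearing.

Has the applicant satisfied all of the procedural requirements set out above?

Step 1 — counting 17 days from October 13, 2002 (when the application is submitted) gives a deadline of October 30, 2002; completed October 24, 2002, before the deadline.
Step 2 — 15 and 30 days from October 24, 2002 (when the application fee is paid) are November 8, 2002 and November 23, 2002 respectively; done November 10, 2002 — within the window.
Step 3 — counting 26 days from November 10, 2002 (when notice is mailed to adjoining owners) gives a deadline of December 6, 2002; December 3, 2002 is within that limit.
Step 4 — must wait 37 days from December 3, 2002 (when newspaper notice is published), so not before January 9, 2003; January 10, 2003 is on or after that date.
Step 5 — 18 and 26 days from January 10, 2003 (when the traffic study is submitted) are January 28, 2003 and February 5, 2003 respectively; done January 20, 2003 — 8 days before the window opened.

No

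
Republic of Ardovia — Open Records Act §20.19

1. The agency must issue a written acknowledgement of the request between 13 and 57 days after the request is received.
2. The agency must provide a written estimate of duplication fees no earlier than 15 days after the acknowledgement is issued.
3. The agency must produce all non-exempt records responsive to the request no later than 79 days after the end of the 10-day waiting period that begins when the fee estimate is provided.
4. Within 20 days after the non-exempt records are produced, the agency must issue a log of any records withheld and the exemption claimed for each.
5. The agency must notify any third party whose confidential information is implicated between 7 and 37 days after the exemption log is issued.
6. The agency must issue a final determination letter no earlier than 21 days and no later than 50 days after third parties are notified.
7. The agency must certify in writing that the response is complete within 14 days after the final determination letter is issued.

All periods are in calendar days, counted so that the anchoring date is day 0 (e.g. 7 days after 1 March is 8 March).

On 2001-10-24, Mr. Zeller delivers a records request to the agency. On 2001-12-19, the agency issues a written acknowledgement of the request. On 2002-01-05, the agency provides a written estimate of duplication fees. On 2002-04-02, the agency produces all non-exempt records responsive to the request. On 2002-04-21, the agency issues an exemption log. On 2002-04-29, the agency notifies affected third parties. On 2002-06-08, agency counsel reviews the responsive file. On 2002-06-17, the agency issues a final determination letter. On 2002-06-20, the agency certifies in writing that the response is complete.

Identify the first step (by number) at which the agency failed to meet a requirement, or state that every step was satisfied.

None — every step was satisfied

(1) the permitted window runs from 2001-10-24 + 13 = 2001-11-06 to 2001-10-24 + 57 = 2001-12-20; 2001-12-19 falls inside that range.
(2) permitted from 2001-12-19 + 15 days = 2002-01-03 onward; done 2002-01-05, after the minimum wait.
(3) due by 2002-01-15 + 79 days = 2002-04-04; done 2002-04-02 — timely.
(4) due by 2002-04-02 + 20 days = 2002-04-22; done 2002-04-21 — timely.
(5) the permitted window runs from 2002-04-21 + 7 = 2002-04-28 to 2002-04-21 + 37 = 2002-05-28; done 2002-04-29 — within the window.
(6) the permitted window runs from 2002-04-29 + 21 = 2002-05-20 to 2002-04-29 + 50 = 2002-06-18; done 2002-06-17, which is between those dates.
(7) due by 2002-06-17 + 14 days = 2002-07-01; completed 2002-06-20, before the deadline.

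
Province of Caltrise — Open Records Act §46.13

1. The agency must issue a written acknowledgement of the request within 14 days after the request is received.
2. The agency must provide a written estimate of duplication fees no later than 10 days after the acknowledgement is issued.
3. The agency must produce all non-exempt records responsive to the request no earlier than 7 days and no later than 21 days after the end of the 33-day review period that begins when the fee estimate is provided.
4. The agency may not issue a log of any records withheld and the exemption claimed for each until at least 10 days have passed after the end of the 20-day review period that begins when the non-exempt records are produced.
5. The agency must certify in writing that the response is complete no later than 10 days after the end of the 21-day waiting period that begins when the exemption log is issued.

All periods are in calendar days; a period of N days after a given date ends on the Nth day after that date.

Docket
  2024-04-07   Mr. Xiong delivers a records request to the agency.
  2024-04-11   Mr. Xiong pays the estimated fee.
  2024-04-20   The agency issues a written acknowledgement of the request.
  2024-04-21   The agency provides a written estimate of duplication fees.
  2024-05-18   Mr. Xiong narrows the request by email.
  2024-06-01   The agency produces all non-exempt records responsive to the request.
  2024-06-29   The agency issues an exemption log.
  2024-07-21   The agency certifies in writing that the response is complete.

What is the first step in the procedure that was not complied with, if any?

(1) due by 2024-04-07 + 14 days = 2024-04-21; done 2024-04-20 — timely.
(2) due by 2024-04-20 + 10 days = 2024-04-30; 2024-04-21 is within that limit.
(3) the permitted window runs from 2024-05-24 + 7 = 2024-05-31 to 2024-05-24 + 21 = 2024-06-14; 2024-06-01 falls inside that range.
(4) permitted from 2024-06-21 + 10 days = 2024-07-01 onward; 2024-06-29 is 2 days before the earliest permitted date.

Step 4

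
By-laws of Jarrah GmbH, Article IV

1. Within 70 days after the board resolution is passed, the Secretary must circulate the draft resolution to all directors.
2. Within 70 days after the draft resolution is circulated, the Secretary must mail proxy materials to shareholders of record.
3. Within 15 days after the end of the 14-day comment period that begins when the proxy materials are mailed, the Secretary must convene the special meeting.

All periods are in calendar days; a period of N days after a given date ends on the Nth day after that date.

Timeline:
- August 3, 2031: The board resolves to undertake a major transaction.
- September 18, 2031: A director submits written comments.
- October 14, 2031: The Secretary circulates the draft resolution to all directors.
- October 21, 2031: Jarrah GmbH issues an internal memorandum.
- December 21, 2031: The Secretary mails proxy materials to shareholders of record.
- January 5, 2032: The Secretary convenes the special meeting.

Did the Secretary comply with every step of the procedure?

Step 1 — counting 70 days from August 3, 2031 (when the board resolution is passed) gives a deadline of October 12, 2031; done October 14, 2031 — 2 days late.

No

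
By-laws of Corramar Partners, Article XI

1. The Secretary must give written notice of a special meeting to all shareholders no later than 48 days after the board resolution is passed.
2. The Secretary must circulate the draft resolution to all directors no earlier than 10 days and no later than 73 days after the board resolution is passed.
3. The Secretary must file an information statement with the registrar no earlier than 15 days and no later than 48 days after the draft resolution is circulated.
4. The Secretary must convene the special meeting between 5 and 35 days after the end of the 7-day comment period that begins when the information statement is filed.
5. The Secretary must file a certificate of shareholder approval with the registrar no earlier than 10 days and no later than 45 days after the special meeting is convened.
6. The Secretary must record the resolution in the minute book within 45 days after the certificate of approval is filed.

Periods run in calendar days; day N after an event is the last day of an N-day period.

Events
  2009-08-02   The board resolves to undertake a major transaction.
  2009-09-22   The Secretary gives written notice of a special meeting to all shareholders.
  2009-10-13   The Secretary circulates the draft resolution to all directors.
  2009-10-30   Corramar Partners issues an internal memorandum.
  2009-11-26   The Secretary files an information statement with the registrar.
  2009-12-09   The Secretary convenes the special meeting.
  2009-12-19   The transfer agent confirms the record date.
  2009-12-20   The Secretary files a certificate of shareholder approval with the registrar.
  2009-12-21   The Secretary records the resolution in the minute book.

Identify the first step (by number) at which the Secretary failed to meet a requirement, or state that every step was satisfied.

Step 1 — counting 48 days from 2009-08-02 (when the board resolution is passed) gives a deadline of 2009-09-19; done 2009-09-22 — 3 days late.

Step 1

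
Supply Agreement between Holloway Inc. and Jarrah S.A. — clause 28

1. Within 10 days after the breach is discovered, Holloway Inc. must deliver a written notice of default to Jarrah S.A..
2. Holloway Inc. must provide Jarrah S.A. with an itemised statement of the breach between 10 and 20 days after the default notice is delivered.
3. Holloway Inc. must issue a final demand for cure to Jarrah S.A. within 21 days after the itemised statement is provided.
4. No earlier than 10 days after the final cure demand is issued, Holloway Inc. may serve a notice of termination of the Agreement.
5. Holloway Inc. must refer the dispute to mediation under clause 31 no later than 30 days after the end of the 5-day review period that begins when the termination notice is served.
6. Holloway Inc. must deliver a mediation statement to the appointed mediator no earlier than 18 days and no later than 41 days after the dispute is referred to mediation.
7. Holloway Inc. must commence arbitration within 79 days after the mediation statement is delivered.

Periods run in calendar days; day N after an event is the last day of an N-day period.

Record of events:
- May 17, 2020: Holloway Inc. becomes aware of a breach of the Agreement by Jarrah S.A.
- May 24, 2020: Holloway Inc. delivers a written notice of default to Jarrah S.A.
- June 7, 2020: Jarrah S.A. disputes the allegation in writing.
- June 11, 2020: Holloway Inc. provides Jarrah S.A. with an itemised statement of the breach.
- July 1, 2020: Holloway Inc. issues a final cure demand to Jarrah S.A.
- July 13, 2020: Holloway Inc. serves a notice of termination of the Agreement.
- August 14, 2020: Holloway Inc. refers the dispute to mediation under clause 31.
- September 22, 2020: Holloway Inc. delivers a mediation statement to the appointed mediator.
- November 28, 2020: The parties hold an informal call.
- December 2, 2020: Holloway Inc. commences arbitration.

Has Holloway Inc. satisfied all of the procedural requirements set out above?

Step 1: 10 days after May 17, 2020 (when the breach is discovered) is May 27, 2020; done May 24, 2020 — timely.
Step 2: the window is 10–20 days after May 24, 2020 (when the default notice is delivered), so June 3, 2020 through June 13, 2020; done June 11, 2020 — within the window.
Step 3: 21 days after June 11, 2020 (when the itemised statement is provided) is July 2, 2020; done July 1, 2020 — timely.
Step 4: the earliest permitted date is 10 days after July 1, 2020 (when the final cure demand is issued), i.e. July 11, 2020; July 13, 2020 is on or after that date.
Step 5: 30 days after July 18, 2020 (end of the 5-day review period, which began when the termination notice is served on July 13, 2020) is August 17, 2020; August 14, 2020 is within that limit.
Step 6: the window is 18–41 days after August 14, 2020 (when the dispute is referred to mediation), so September 1, 2020 through September 24, 2020; done September 22, 2020 — within the window.
Step 7: 79 days after September 22, 2020 (when the mediation statement is delivered) is December 10, 2020; completed December 2, 2020, before the deadline.

Yes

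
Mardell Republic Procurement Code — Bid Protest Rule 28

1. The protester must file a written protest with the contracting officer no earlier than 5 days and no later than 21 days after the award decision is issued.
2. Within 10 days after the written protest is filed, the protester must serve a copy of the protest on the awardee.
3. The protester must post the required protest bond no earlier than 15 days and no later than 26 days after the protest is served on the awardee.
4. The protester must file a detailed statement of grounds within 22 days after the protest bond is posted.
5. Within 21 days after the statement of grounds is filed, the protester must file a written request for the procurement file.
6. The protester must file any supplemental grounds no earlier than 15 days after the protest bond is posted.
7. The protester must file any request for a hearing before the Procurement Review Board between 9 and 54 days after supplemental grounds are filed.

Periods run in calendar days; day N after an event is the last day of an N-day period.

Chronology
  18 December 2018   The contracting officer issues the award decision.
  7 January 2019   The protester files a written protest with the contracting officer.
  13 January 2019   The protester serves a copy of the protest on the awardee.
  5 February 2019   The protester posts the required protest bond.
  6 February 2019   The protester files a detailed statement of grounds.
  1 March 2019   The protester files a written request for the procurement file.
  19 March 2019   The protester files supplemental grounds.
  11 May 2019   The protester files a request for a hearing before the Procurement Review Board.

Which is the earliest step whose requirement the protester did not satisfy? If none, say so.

Step 5

(1) the permitted window runs from 18 December 2018 + 5 = 23 December 2018 to 18 December 2018 + 21 = 8 January 2019; done 7 January 2019 — within the window.
(2) due by 7 January 2019 + 10 days = 17 January 2019; completed 13 January 2019, before the deadline.
(3) the permitted window runs from 13 January 2019 + 15 = 28 January 2019 to 13 January 2019 + 26 = 8 February 2019; 5 February 2019 falls inside that range.
(4) due by 5 February 2019 + 22 days = 27 February 2019; done 6 February 2019 — timely.
(5) due by 6 February 2019 + 21 days = 27 February 2019; 1 March 2019 misses that deadline by 2 days.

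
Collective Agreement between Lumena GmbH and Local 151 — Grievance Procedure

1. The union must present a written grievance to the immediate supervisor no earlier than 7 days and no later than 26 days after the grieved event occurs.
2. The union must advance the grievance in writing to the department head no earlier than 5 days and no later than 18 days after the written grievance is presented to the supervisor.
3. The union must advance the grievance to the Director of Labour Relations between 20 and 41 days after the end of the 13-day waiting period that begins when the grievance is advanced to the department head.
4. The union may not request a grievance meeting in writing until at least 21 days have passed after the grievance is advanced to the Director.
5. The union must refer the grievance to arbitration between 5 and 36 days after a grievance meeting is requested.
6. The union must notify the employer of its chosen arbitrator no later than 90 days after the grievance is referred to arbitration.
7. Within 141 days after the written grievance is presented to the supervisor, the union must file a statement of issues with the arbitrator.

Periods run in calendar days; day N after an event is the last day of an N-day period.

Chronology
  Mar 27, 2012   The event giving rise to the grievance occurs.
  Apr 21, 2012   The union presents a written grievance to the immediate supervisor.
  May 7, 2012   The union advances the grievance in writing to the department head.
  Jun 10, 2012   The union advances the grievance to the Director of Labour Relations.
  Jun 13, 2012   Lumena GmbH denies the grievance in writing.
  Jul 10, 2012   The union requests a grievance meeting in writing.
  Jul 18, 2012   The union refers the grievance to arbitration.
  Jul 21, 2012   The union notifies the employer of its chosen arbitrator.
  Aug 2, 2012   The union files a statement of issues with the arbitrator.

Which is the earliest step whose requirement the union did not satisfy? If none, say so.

(1) the permitted window runs from Mar 27, 2012 + 7 = Apr 3, 2012 to Mar 27, 2012 + 26 = Apr 22, 2012; Apr 21, 2012 falls inside that range.
(2) the permitted window runs from Apr 21, 2012 + 5 = Apr 26, 2012 to Apr 21, 2012 + 18 = May 9, 2012; done May 7, 2012, which is between those dates.
(3) the permitted window runs from May 20, 2012 + 20 = Jun 9, 2012 to May 20, 2012 + 41 = Jun 30, 2012; Jun 10, 2012 falls inside that range.
(4) permitted from Jun 10, 2012 + 21 days = Jul 1, 2012 onward; Jul 10, 2012 is on or after that date.
(5) the permitted window runs from Jul 10, 2012 + 5 = Jul 15, 2012 to Jul 10, 2012 + 36 = Aug 15, 2012; done Jul 18, 2012 — within the window.
(6) due by Jul 18, 2012 + 90 days = Oct 16, 2012; completed Jul 21, 2012, before the deadline.
(7) due by Apr 21, 2012 + 141 days = Sep 9, 2012; completed Aug 2, 2012, before the deadline.

None — every step was satisfied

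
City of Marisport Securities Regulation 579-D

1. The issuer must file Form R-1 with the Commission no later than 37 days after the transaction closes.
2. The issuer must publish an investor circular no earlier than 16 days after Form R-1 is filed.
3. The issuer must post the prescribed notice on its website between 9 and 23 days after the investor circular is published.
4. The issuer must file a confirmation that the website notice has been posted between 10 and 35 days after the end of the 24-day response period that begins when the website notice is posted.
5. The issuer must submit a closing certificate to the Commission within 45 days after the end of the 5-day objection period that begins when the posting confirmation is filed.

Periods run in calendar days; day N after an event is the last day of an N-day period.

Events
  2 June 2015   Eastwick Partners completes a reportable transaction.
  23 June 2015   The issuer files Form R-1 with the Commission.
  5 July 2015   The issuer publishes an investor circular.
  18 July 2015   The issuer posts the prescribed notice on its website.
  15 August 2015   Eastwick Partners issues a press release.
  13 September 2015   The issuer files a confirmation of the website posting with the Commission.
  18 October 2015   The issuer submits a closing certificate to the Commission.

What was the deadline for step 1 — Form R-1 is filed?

9 July 2015

Step 1 runs from 2 June 2015, when the transaction closes. 37 days after 2 June 2015 is 9 July 2015.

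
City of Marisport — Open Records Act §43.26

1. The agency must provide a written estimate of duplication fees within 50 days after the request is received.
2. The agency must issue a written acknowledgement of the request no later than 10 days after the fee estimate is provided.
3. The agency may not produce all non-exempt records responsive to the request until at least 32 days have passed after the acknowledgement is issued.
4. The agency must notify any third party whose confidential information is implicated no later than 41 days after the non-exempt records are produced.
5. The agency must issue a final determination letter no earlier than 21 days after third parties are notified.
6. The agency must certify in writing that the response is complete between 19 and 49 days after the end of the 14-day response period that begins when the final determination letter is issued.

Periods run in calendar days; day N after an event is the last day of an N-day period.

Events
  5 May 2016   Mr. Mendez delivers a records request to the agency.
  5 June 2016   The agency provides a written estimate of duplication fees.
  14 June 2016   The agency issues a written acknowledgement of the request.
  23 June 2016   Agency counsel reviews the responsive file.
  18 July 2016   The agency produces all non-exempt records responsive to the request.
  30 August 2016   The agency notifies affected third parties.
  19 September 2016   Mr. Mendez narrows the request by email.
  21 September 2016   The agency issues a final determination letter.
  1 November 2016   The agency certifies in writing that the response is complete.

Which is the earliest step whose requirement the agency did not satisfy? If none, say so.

Step 4

(1) due by 5 May 2016 + 50 days = 24 June 2016; 5 June 2016 is within that limit.
(2) due by 5 June 2016 + 10 days = 15 June 2016; done 14 June 2016 — timely.
(3) permitted from 14 June 2016 + 32 days = 16 July 2016 onward; done 18 July 2016 — permitted.
(4) due by 18 July 2016 + 41 days = 28 August 2016; done 30 August 2016 — 2 days late.
That is the first point of non-compliance.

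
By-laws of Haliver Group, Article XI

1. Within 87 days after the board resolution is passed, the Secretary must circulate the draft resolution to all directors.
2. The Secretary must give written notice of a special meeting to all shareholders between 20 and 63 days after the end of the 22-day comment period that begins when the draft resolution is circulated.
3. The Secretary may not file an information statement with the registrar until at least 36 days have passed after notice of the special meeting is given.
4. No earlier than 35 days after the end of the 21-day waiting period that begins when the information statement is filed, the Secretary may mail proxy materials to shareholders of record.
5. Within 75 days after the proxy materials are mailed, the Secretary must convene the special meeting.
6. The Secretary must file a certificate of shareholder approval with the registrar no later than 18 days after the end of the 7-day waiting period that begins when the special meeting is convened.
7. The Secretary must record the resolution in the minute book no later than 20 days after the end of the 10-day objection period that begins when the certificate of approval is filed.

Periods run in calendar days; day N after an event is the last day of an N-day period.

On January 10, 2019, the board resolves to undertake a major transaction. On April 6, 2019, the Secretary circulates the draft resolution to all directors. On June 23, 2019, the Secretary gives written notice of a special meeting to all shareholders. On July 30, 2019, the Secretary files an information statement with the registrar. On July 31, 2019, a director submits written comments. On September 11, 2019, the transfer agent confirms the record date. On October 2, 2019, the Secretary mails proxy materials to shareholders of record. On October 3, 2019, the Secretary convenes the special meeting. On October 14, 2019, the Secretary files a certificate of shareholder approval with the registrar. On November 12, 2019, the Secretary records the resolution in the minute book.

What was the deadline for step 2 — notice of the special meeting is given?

The draft resolution is circulated on April 6, 2019; the 22-day comment period therefore ends April 28, 2019, and step 2 runs from that date. The window is 20–63 days after April 28, 2019; it closes on June 30, 2019.

June 30, 2019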